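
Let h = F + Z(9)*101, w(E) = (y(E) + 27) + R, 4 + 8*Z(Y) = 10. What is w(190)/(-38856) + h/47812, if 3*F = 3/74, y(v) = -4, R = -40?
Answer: 69498415/34368986832 ≈ 0.0020221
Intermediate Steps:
Z(Y) = 3/4 (Z(Y) = -1/2 + (1/8)*10 = -1/2 + 5/4 = 3/4)
F = 1/74 (F = (3/74)/3 = (3*(1/74))/3 = (1/3)*(3/74) = 1/74 ≈ 0.013514)
w(E) = -17 (w(E) = (-4 + 27) - 40 = 23 - 40 = -17)
h = 11213/148 (h = 1/74 + (3/4)*101 = 1/74 + 303/4 = 11213/148 ≈ 75.764)
w(190)/(-38856) + h/47812 = -17/(-38856) + (11213/148)/47812 = -17*(-1/38856) + (11213/148)*(1/47812) = 17/38856 + 11213/7076176 = 69498415/34368986832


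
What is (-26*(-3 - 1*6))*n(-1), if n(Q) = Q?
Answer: -234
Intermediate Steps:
(-26*(-3 - 1*6))*n(-1) = -26*(-3 - 1*6)*(-1) = -26*(-3 - 6)*(-1) = -26*(-9)*(-1) = 234*(-1) = -234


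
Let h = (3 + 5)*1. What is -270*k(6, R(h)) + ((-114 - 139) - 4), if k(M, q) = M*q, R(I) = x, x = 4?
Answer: -6737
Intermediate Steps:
h = 8 (h = 8*1 = 8)
R(I) = 4
-270*k(6, R(h)) + ((-114 - 139) - 4) = -1620*4 + ((-114 - 139) - 4) = -270*24 + (-253 - 4) = -6480 - 257 = -6737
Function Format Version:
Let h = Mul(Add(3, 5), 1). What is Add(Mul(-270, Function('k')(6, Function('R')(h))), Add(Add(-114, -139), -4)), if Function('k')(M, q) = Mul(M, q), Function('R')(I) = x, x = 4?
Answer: -6737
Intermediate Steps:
h = 8 (h = Mul(8, 1) = 8)
Function('R')(I) = 4
Add(Mul(-270, Function('k')(6, Function('R')(h))), Add(Add(-114, -139), -4)) = Add(Mul(-270, Mul(6, 4)), Add(Add(-114, -139), -4)) = Add(Mul(-270, 24), Add(-253, -4)) = Add(-6480, -257) = -6737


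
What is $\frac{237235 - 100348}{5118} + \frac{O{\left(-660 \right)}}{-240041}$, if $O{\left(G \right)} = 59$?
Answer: $\frac{10952730135}{409509946} \approx 26.746$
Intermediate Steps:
$\frac{237235 - 100348}{5118} + \frac{O{\left(-660 \right)}}{-240041} = \frac{237235 - 100348}{5118} + \frac{59}{-240041} = 136887 \cdot \frac{1}{5118} + 59 \left(- \frac{1}{240041}\right) = \frac{45629}{1706} - \frac{59}{240041} = \frac{10952730135}{409509946}$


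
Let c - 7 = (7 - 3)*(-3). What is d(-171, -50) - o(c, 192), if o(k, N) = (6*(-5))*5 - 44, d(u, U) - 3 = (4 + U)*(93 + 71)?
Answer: -7347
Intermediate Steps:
d(u, U) = 659 + 164*U (d(u, U) = 3 + (4 + U)*(93 + 71) = 3 + (4 + U)*164 = 3 + (656 + 164*U) = 659 + 164*U)
c = -5 (c = 7 + (7 - 3)*(-3) = 7 + 4*(-3) = 7 - 12 = -5)
o(k, N) = -194 (o(k, N) = -30*5 - 44 = -150 - 44 = -194)
d(-171, -50) - o(c, 192) = (659 + 164*(-50)) - 1*(-194) = (659 - 8200) + 194 = -7541 + 194 = -7347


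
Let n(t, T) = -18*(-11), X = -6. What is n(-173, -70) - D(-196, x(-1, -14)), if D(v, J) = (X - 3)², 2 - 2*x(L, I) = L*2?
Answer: 117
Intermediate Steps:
x(L, I) = 1 - L (x(L, I) = 1 - L*2/2 = 1 - L)
D(v, J) = 81 (D(v, J) = (-6 - 3)² = (-9)² = 81)
n(t, T) = 198
n(-173, -70) - D(-196, x(-1, -14)) = 198 - 1*81 = 198 - 81 = 117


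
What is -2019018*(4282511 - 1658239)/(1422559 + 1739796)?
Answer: -756921772128/451765 ≈ -1.6755e+6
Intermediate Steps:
-2019018*(4282511 - 1658239)/(1422559 + 1739796) = -2019018/(3162355/2624272) = -2019018/(3162355*(1/2624272)) = -2019018/451765/374896 = -2019018*374896/451765 = -756921772128/451765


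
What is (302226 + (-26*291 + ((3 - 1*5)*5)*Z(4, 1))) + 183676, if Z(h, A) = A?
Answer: 478326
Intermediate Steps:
(302226 + (-26*291 + ((3 - 1*5)*5)*Z(4, 1))) + 183676 = (302226 + (-26*291 + ((3 - 1*5)*5)*1)) + 183676 = (302226 + (-7566 + ((3 - 5)*5)*1)) + 183676 = (302226 + (-7566 - 2*5*1)) + 183676 = (302226 + (-7566 - 10*1)) + 183676 = (302226 + (-7566 - 10)) + 183676 = (302226 - 7576) + 183676 = 294650 + 183676 = 478326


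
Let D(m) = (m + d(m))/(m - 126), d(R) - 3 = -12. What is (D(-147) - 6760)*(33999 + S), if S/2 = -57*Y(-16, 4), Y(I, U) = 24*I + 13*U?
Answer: -3399512652/7 ≈ -4.8564e+8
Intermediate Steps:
Y(I, U) = 13*U + 24*I
d(R) = -9 (d(R) = 3 - 12 = -9)
S = 37848 (S = 2*(-57*(13*4 + 24*(-16))) = 2*(-57*(52 - 384)) = 2*(-57*(-332)) = 2*18924 = 37848)
D(m) = (-9 + m)/(-126 + m) (D(m) = (m - 9)/(m - 126) = (-9 + m)/(-126 + m))
(D(-147) - 6760)*(33999 + S) = ((-9 - 147)/(-126 - 147) - 6760)*(33999 + 37848) = (-156/(-273) - 6760)*71847 = (-1/273*(-156) - 6760)*71847 = (4/7 - 6760)*71847 = -47316/7*71847 = -3399512652/7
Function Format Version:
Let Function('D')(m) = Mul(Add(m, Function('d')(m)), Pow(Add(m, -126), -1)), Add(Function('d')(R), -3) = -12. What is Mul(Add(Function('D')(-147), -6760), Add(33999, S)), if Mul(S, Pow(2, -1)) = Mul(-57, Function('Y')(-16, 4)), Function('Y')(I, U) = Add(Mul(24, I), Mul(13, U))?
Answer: Rational(-3399512652, 7) ≈ -4.8564e+8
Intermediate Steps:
Function('Y')(I, U) = Add(Mul(13, U), Mul(24, I))
Function('d')(R) = -9 (Function('d')(R) = Add(3, -12) = -9)
S = 37848 (S = Mul(2, Mul(-57, Add(Mul(13, 4), Mul(24, -16)))) = Mul(2, Mul(-57, Add(52, -384))) = Mul(2, Mul(-57, -332)) = Mul(2, 18924) = 37848)
Function('D')(m) = Mul(Pow(Add(-126, m), -1), Add(-9, m)) (Function('D')(m) = Mul(Add(m, -9), Pow(Add(m, -126), -1)) = Mul(Add(-9, m), Pow(Add(-126, m), -1)) = Mul(Pow(Add(-126, m), -1), Add(-9, m)))
Mul(Add(Function('D')(-147), -6760), Add(33999, S)) = Mul(Add(Mul(Pow(Add(-126, -147), -1), Add(-9, -147)), -6760), Add(33999, 37848)) = Mul(Add(Mul(Pow(-273, -1), -156), -6760), 71847) = Mul(Add(Mul(Rational(-1, 273), -156), -6760), 71847) = Mul(Add(Rational(4, 7), -6760), 71847) = Mul(Rational(-47316, 7), 71847) = Rational(-3399512652, 7)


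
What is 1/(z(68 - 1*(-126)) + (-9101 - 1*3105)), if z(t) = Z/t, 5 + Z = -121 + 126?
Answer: -1/12206 ≈ -8.1927e-5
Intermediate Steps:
Z = 0 (Z = -5 + (-121 + 126) = -5 + 5 = 0)
z(t) = 0 (z(t) = 0/t = 0)
1/(z(68 - 1*(-126)) + (-9101 - 1*3105)) = 1/(0 + (-9101 - 1*3105)) = 1/(0 + (-9101 - 3105)) = 1/(0 - 12206) = 1/(-12206) = -1/12206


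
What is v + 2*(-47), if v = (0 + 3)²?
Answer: -85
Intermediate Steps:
v = 9 (v = 3² = 9)
v + 2*(-47) = 9 + 2*(-47) = 9 - 94 = -85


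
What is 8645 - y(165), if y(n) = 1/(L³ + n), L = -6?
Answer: 440896/51 ≈ 8645.0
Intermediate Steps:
y(n) = 1/(-216 + n) (y(n) = 1/((-6)³ + n) = 1/(-216 + n))
8645 - y(165) = 8645 - 1/(-216 + 165) = 8645 - 1/(-51) = 8645 - 1*(-1/51) = 8645 + 1/51 = 440896/51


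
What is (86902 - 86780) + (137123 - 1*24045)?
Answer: 113200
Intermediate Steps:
(86902 - 86780) + (137123 - 1*24045) = 122 + (137123 - 24045) = 122 + 113078 = 113200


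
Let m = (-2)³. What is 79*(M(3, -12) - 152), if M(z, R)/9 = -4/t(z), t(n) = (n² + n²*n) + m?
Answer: -84767/7 ≈ -12110.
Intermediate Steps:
m = -8
t(n) = -8 + n² + n³ (t(n) = (n² + n²*n) - 8 = (n² + n³) - 8 = -8 + n² + n³)
M(z, R) = -36/(-8 + z² + z³) (M(z, R) = 9*(-4/(-8 + z² + z³)) = -36/(-8 + z² + z³))
79*(M(3, -12) - 152) = 79*(-36/(-8 + 3² + 3³) - 152) = 79*(-36/(-8 + 9 + 27) - 152) = 79*(-36/28 - 152) = 79*(-36*1/28 - 152) = 79*(-9/7 - 152) = 79*(-1073/7) = -84767/7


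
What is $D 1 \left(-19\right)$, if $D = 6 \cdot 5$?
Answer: $-570$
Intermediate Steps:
$D = 30$
$D 1 \left(-19\right) = 30 \cdot 1 \left(-19\right) = 30 \left(-19\right) = -570$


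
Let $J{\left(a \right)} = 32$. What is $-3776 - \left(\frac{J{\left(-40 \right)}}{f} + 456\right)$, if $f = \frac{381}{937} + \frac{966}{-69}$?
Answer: $- \frac{53873000}{12737} \approx -4229.6$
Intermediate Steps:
$f = - \frac{12737}{937}$ ($f = 381 \cdot \frac{1}{937} + 966 \left(- \frac{1}{69}\right) = \frac{381}{937} - 14 = - \frac{12737}{937} \approx -13.593$)
$-3776 - \left(\frac{J{\left(-40 \right)}}{f} + 456\right) = -3776 - \left(\frac{32}{- \frac{12737}{937}} + 456\right) = -3776 - \left(32 \left(- \frac{937}{12737}\right) + 456\right) = -3776 - \left(- \frac{29984}{12737} + 456\right) = -3776 - \frac{5778088}{12737} = - \frac{53873000}{12737}$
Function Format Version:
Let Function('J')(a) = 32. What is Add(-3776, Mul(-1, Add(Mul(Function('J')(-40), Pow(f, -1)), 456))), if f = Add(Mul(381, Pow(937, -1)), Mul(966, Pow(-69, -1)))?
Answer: Rational(-53873000, 12737) ≈ -4229.6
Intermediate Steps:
f = Rational(-12737, 937) (f = Add(Mul(381, Rational(1, 937)), Mul(966, Rational(-1, 69))) = Add(Rational(381, 937), -14) = Rational(-12737, 937) ≈ -13.593)
Add(-3776, Mul(-1, Add(Mul(Function('J')(-40), Pow(f, -1)), 456))) = Add(-3776, Mul(-1, Add(Mul(32, Pow(Rational(-12737, 937), -1)), 456))) = Add(-3776, Mul(-1, Add(Mul(32, Rational(-937, 12737)), 456))) = Add(-3776, Mul(-1, Add(Rational(-29984, 12737), 456))) = Add(-3776, Mul(-1, Rational(5778088, 12737))) = Add(-3776, Rational(-5778088, 12737)) = Rational(-53873000, 12737)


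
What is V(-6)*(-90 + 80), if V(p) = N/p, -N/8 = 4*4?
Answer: -640/3 ≈ -213.33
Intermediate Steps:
N = -128 (N = -32*4 = -8*16 = -128)
V(p) = -128/p
V(-6)*(-90 + 80) = (-128/(-6))*(-90 + 80) = -128*(-1/6)*(-10) = (64/3)*(-10) = -640/3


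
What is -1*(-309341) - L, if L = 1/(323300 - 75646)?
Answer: 76609536013/247654 ≈ 3.0934e+5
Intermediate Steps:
L = 1/247654 ≈ 4.0379e-6
-1*(-309341) - L = -1*(-309341) - 1*1/247654 = 309341 - 1/247654 = 76609536013/247654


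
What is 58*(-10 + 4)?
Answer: -348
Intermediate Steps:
58*(-10 + 4) = 58*(-6) = -348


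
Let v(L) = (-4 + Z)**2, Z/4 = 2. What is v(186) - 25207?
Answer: -25191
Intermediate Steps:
Z = 8 (Z = 4*2 = 8)
v(L) = 16 (v(L) = (-4 + 8)**2 = 4**2 = 16)
v(186) - 25207 = 16 - 25207 = -25191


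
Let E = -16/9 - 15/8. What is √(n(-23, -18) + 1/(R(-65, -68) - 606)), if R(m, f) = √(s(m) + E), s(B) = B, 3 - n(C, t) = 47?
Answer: 2*√((79995 - 11*I*√9886)/(-7272 + I*√9886)) ≈ 1.7003e-6 - 6.6334*I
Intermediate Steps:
E = -263/72 (E = -16*⅑ - 15*⅛ = -16/9 - 15/8 = -263/72 ≈ -3.6528)
n(C, t) = -44 (n(C, t) = 3 - 1*47 = 3 - 47 = -44)
R(m, f) = √(-263/72 + m) (R(m, f) = √(m - 263/72) = √(-263/72 + m))
√(n(-23, -18) + 1/(R(-65, -68) - 606)) = √(-44 + 1/(√(-526 + 144*(-65))/12 - 606)) = √(-44 + 1/(√(-526 - 9360)/12 - 606)) = √(-44 + 1/(√(-9886)/12 - 606)) = √(-44 + 1/((I*√9886)/12 - 606)) = √(-44 + 1/(I*√9886/12 - 606)) = √(-44 + 1/(-606 + I*√9886/12))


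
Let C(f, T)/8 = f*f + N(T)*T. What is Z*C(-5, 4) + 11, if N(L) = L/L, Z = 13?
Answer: 3027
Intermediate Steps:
N(L) = 1
C(f, T) = 8*T + 8*f**2 (C(f, T) = 8*(f*f + 1*T) = 8*(f**2 + T) = 8*(T + f**2) = 8*T + 8*f**2)
Z*C(-5, 4) + 11 = 13*(8*4 + 8*(-5)**2) + 11 = 13*(32 + 8*25) + 11 = 13*(32 + 200) + 11 = 13*232 + 11 = 3016 + 11 = 3027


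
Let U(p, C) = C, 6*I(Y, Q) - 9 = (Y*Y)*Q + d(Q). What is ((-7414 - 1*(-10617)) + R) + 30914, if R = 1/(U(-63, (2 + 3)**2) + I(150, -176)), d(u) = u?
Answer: 135103899983/3960017 ≈ 34117.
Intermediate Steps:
I(Y, Q) = 3/2 + Q/6 + Q*Y**2/6 (I(Y, Q) = 3/2 + ((Y*Y)*Q + Q)/6 = 3/2 + (Y**2*Q + Q)/6 = 3/2 + (Q*Y**2 + Q)/6 = 3/2 + (Q + Q*Y**2)/6 = 3/2 + (Q/6 + Q*Y**2/6) = 3/2 + Q/6 + Q*Y**2/6)
R = -6/3960017 (R = 1/((2 + 3)**2 + (3/2 + (1/6)*(-176) + (1/6)*(-176)*150**2)) = 1/(5**2 + (3/2 - 88/3 + (1/6)*(-176)*22500)) = 1/(25 + (3/2 - 88/3 - 660000)) = 1/(25 - 3960167/6) = 1/(-3960017/6) = -6/3960017 ≈ -1.5151e-6)
((-7414 - 1*(-10617)) + R) + 30914 = ((-7414 - 1*(-10617)) - 6/3960017) + 30914 = ((-7414 + 10617) - 6/3960017) + 30914 = (3203 - 6/3960017) + 30914 = 12683934445/3960017 + 30914 = 135103899983/3960017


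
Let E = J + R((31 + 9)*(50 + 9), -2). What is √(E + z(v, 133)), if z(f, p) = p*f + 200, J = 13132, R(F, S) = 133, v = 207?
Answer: 2*√10249 ≈ 202.47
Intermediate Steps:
z(f, p) = 200 + f*p (z(f, p) = f*p + 200 = 200 + f*p)
E = 13265 (E = 13132 + 133 = 13265)
√(E + z(v, 133)) = √(13265 + (200 + 207*133)) = √(13265 + (200 + 27531)) = √(13265 + 27731) = √40996 = 2*√10249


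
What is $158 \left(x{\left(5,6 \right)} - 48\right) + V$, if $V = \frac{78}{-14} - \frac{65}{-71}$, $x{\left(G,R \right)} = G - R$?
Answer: $- \frac{3850088}{497} \approx -7746.7$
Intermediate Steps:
$V = - \frac{2314}{497}$ ($V = 78 \left(- \frac{1}{14}\right) - - \frac{65}{71} = - \frac{39}{7} + \frac{65}{71} = - \frac{2314}{497} \approx -4.6559$)
$158 \left(x{\left(5,6 \right)} - 48\right) + V = 158 \left(\left(5 - 6\right) - 48\right) - \frac{2314}{497} = 158 \left(-1 - 48\right) - \frac{2314}{497} = 158 \left(-49\right) - \frac{2314}{497} = -7742 - \frac{2314}{497} = - \frac{3850088}{497}$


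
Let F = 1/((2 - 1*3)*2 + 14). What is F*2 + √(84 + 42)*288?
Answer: ⅙ + 864*√14 ≈ 3233.0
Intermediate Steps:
F = 1/12 (F = 1/((2 - 3)*2 + 14) = 1/(-1*2 + 14) = 1/(-2 + 14) = 1/12 ≈ 0.083333)
F*2 + √(84 + 42)*288 = (1/12)*2 + √(84 + 42)*288 = ⅙ + √126*288 = ⅙ + (3*√14)*288 = ⅙ + 864*√14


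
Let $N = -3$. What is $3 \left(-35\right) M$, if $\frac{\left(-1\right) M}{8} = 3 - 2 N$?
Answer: $7560$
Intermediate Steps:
$M = -72$ ($M = - 8 \left(3 - -6\right) = - 8 \left(3 + 6\right) = \left(-8\right) 9 = -72$)
$3 \left(-35\right) M = 3 \left(-35\right) \left(-72\right) = \left(-105\right) \left(-72\right) = 7560$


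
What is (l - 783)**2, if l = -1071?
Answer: 3437316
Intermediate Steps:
(l - 783)**2 = (-1071 - 783)**2 = (-1854)**2 = 3437316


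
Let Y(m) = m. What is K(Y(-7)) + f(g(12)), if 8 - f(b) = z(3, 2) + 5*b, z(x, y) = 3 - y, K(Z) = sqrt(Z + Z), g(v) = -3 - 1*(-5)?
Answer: -3 + I*sqrt(14) ≈ -3.0 + 3.7417*I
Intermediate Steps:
g(v) = 2 (g(v) = -3 + 5 = 2)
K(Z) = sqrt(2)*sqrt(Z) (K(Z) = sqrt(2*Z) = sqrt(2)*sqrt(Z))
f(b) = 7 - 5*b (f(b) = 8 - ((3 - 1*2) + 5*b) = 8 - ((3 - 2) + 5*b) = 8 - (1 + 5*b) = 8 + (-1 - 5*b) = 7 - 5*b)
K(Y(-7)) + f(g(12)) = sqrt(2)*sqrt(-7) + (7 - 5*2) = sqrt(2)*(I*sqrt(7)) + (7 - 10) = I*sqrt(14) - 3 = -3 + I*sqrt(14)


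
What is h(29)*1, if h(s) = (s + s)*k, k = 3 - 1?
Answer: 116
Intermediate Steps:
k = 2
h(s) = 4*s (h(s) = (s + s)*2 = (2*s)*2 = 4*s)
h(29)*1 = (4*29)*1 = 116*1 = 116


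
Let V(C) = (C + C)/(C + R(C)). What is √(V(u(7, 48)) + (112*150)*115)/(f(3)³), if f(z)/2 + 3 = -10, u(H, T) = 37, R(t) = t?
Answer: -√1932001/17576 ≈ -0.079083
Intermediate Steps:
f(z) = -26 (f(z) = -6 + 2*(-10) = -6 - 20 = -26)
V(C) = 1 (V(C) = (C + C)/(C + C) = (2*C)/((2*C)) = (2*C)*(1/(2*C)) = 1)
√(V(u(7, 48)) + (112*150)*115)/(f(3)³) = √(1 + (112*150)*115)/((-26)³) = √(1 + 16800*115)/(-17576) = √(1 + 1932000)*(-1/17576) = √1932001*(-1/17576) = -√1932001/17576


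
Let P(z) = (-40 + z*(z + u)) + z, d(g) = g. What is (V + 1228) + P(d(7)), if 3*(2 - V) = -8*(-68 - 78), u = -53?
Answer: 1457/3 ≈ 485.67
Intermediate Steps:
V = -1162/3 (V = 2 - (-8)*(-68 - 78)/3 = 2 - (-8)*(-146)/3 = 2 - ⅓*1168 = 2 - 1168/3 = -1162/3 ≈ -387.33)
P(z) = -40 + z + z*(-53 + z) (P(z) = (-40 + z*(z - 53)) + z = (-40 + z*(-53 + z)) + z = -40 + z + z*(-53 + z))
(V + 1228) + P(d(7)) = (-1162/3 + 1228) + (-40 + 7² - 52*7) = 2522/3 + (-40 + 49 - 364) = 2522/3 - 355 = 1457/3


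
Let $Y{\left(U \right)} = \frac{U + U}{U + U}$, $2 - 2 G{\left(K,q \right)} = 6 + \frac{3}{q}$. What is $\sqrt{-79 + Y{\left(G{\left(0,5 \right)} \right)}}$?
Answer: $i \sqrt{78} \approx 8.8318 i$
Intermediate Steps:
$G{\left(K,q \right)} = -2 - \frac{3}{2 q}$ ($G{\left(K,q \right)} = 1 - \frac{6 + \frac{3}{q}}{2} = 1 - \left(3 + \frac{3}{2 q}\right) = -2 - \frac{3}{2 q}$)
$Y{\left(U \right)} = 1$ ($Y{\left(U \right)} = \frac{2 U}{2 U} = 2 U \frac{1}{2 U} = 1$)
$\sqrt{-79 + Y{\left(G{\left(0,5 \right)} \right)}} = \sqrt{-79 + 1} = \sqrt{-78} = i \sqrt{78}$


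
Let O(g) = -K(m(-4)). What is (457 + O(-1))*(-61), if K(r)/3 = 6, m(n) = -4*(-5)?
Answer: -26779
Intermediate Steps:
m(n) = 20
K(r) = 18 (K(r) = 3*6 = 18)
O(g) = -18 (O(g) = -1*18 = -18)
(457 + O(-1))*(-61) = (457 - 18)*(-61) = 439*(-61) = -26779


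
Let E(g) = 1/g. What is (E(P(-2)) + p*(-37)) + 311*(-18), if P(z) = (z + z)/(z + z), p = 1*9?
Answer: -5930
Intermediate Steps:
p = 9
P(z) = 1 (P(z) = (2*z)/((2*z)) = (2*z)*(1/(2*z)) = 1)
(E(P(-2)) + p*(-37)) + 311*(-18) = (1/1 + 9*(-37)) + 311*(-18) = (1 - 333) - 5598 = -332 - 5598 = -5930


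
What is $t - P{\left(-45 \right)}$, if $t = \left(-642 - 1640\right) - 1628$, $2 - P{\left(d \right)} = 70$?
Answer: $-3842$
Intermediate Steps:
$P{\left(d \right)} = -68$ ($P{\left(d \right)} = 2 - 70 = -68$)
$t = -3910$ ($t = -2282 - 1628 = -3910$)
$t - P{\left(-45 \right)} = -3910 - -68 = -3910 + 68 = -3842$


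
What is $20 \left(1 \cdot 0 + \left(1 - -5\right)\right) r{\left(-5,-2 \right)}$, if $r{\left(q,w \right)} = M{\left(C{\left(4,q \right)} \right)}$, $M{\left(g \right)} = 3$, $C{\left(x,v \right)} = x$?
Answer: $360$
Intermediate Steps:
$r{\left(q,w \right)} = 3$
$20 \left(1 \cdot 0 + \left(1 - -5\right)\right) r{\left(-5,-2 \right)} = 20 \left(1 \cdot 0 + \left(1 - -5\right)\right) 3 = 20 \left(0 + \left(1 + 5\right)\right) 3 = 20 \left(0 + 6\right) 3 = 20 \cdot 6 \cdot 3 = 120 \cdot 3 = 360$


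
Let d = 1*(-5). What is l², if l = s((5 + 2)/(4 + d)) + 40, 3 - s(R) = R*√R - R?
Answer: 953 + 504*I*√7 ≈ 953.0 + 1333.5*I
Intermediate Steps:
d = -5
s(R) = 3 + R - R^(3/2) (s(R) = 3 - (R*√R - R) = 3 - (R^(3/2) - R) = 3 + (R - R^(3/2)) = 3 + R - R^(3/2))
l = 36 + 7*I*√7 (l = (3 + (5 + 2)/(4 - 5) - ((5 + 2)/(4 - 5))^(3/2)) + 40 = (3 + 7/(-1) - (7/(-1))^(3/2)) + 40 = (3 + 7*(-1) - (7*(-1))^(3/2)) + 40 = (3 - 7 - (-7)^(3/2)) + 40 = (3 - 7 - (-7)*I*√7) + 40 = (3 - 7 + 7*I*√7) + 40 = (-4 + 7*I*√7) + 40 = 36 + 7*I*√7 ≈ 36.0 + 18.52*I)
l² = (36 + 7*I*√7)²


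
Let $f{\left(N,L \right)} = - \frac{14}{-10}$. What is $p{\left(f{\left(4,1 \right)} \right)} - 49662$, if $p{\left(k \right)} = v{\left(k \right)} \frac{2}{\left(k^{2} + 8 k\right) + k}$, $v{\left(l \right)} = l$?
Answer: $- \frac{1291207}{26} \approx -49662.0$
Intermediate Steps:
$f{\left(N,L \right)} = \frac{7}{5}$ ($f{\left(N,L \right)} = \left(-14\right) \left(- \frac{1}{10}\right) = \frac{7}{5}$)
$p{\left(k \right)} = \frac{2 k}{k^{2} + 9 k}$ ($p{\left(k \right)} = k \frac{2}{\left(k^{2} + 8 k\right) + k} = k \frac{2}{k^{2} + 9 k} = \frac{2 k}{k^{2} + 9 k}$)
$p{\left(f{\left(4,1 \right)} \right)} - 49662 = \frac{2}{9 + \frac{7}{5}} - 49662 = \frac{2}{\frac{52}{5}} - 49662 = 2 \cdot \frac{5}{52} - 49662 = \frac{5}{26} - 49662 = - \frac{1291207}{26}$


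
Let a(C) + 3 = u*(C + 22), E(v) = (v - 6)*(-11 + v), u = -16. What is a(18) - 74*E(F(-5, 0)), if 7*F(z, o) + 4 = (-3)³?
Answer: -614923/49 ≈ -12549.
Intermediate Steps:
F(z, o) = -31/7 (F(z, o) = -4/7 + (⅐)*(-3)³ = -4/7 + (⅐)*(-27) = -4/7 - 27/7 = -31/7)
E(v) = (-11 + v)*(-6 + v) (E(v) = (-6 + v)*(-11 + v) = (-11 + v)*(-6 + v))
a(C) = -355 - 16*C (a(C) = -3 - 16*(C + 22) = -3 - 16*(22 + C) = -3 + (-352 - 16*C) = -355 - 16*C)
a(18) - 74*E(F(-5, 0)) = (-355 - 16*18) - 74*(66 + (-31/7)² - 17*(-31/7)) = (-355 - 288) - 74*(66 + 961/49 + 527/7) = -643 - 74*7884/49 = -643 - 583416/49 = -614923/49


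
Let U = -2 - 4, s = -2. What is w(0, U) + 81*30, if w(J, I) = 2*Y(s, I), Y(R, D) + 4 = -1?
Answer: 2420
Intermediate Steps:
U = -6
Y(R, D) = -5 (Y(R, D) = -4 - 1 = -5)
w(J, I) = -10 (w(J, I) = 2*(-5) = -10)
w(0, U) + 81*30 = -10 + 81*30 = -10 + 2430 = 2420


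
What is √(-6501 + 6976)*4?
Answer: 20*√19 ≈ 87.178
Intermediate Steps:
√(-6501 + 6976)*4 = √475*4 = (5*√19)*4 = 20*√19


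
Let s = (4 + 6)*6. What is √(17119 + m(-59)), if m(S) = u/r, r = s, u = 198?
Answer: √1712230/10 ≈ 130.85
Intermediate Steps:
s = 60 (s = 10*6 = 60)
r = 60
m(S) = 33/10 (m(S) = 198/60 = 198*(1/60) = 33/10)
√(17119 + m(-59)) = √(17119 + 33/10) = √(171223/10) = √1712230/10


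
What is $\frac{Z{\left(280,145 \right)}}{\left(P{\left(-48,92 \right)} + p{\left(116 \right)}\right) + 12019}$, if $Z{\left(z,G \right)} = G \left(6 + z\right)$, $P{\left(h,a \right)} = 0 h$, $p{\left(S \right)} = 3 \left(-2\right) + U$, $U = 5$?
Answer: $\frac{20735}{6009} \approx 3.4507$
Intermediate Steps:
$p{\left(S \right)} = -1$ ($p{\left(S \right)} = 3 \left(-2\right) + 5 = -6 + 5 = -1$)
$P{\left(h,a \right)} = 0$
$\frac{Z{\left(280,145 \right)}}{\left(P{\left(-48,92 \right)} + p{\left(116 \right)}\right) + 12019} = \frac{145 \left(6 + 280\right)}{\left(0 - 1\right) + 12019} = \frac{145 \cdot 286}{-1 + 12019} = \frac{41470}{12018} = 41470 \cdot \frac{1}{12018} = \frac{20735}{6009}$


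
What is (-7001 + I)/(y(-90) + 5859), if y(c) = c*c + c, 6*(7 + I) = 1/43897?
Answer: -1845781055/3652844958 ≈ -0.50530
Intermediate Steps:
I = -1843673/263382 (I = -7 + (⅙)/43897 = -7 + (⅙)*(1/43897) = -7 + 1/263382 = -1843673/263382 ≈ -7.0000)
y(c) = c + c² (y(c) = c² + c = c + c²)
(-7001 + I)/(y(-90) + 5859) = (-7001 - 1843673/263382)/(-90*(1 - 90) + 5859) = -1845781055/(263382*(-90*(-89) + 5859)) = -1845781055/(263382*(8010 + 5859)) = -1845781055/263382/13869 = -1845781055/263382*1/13869 = -1845781055/3652844958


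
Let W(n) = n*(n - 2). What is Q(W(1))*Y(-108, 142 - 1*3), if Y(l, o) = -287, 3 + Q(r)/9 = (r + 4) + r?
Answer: 2583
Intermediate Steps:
W(n) = n*(-2 + n)
Q(r) = 9 + 18*r (Q(r) = -27 + 9*((r + 4) + r) = -27 + 9*((4 + r) + r) = -27 + 9*(4 + 2*r) = -27 + (36 + 18*r) = 9 + 18*r)
Q(W(1))*Y(-108, 142 - 1*3) = (9 + 18*(1*(-2 + 1)))*(-287) = (9 + 18*(1*(-1)))*(-287) = (9 + 18*(-1))*(-287) = (9 - 18)*(-287) = -9*(-287) = 2583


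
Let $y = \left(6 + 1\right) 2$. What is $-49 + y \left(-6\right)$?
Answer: $-133$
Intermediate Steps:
$y = 14$ ($y = 7 \cdot 2 = 14$)
$-49 + y \left(-6\right) = -49 + 14 \left(-6\right) = -49 - 84 = -133$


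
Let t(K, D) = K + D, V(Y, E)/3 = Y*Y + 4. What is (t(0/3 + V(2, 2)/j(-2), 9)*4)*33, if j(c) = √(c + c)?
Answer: 1188 - 1584*I ≈ 1188.0 - 1584.0*I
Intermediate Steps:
V(Y, E) = 12 + 3*Y² (V(Y, E) = 3*(Y*Y + 4) = 3*(Y² + 4) = 3*(4 + Y²) = 12 + 3*Y²)
j(c) = √2*√c (j(c) = √(2*c) = √2*√c)
t(K, D) = D + K
(t(0/3 + V(2, 2)/j(-2), 9)*4)*33 = ((9 + (0/3 + (12 + 3*2²)/((√2*√(-2)))))*4)*33 = ((9 + (0*(⅓) + (12 + 3*4)/((√2*(I*√2)))))*4)*33 = ((9 + (0 + (12 + 12)/((2*I))))*4)*33 = ((9 + (0 + 24*(-I/2)))*4)*33 = ((9 + (0 - 12*I))*4)*33 = ((9 - 12*I)*4)*33 = (36 - 48*I)*33 = 1188 - 1584*I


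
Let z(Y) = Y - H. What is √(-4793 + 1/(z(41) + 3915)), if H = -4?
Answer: I*√2087830690/660 ≈ 69.231*I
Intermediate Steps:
z(Y) = 4 + Y (z(Y) = Y - 1*(-4) = Y + 4 = 4 + Y)
√(-4793 + 1/(z(41) + 3915)) = √(-4793 + 1/((4 + 41) + 3915)) = √(-4793 + 1/(45 + 3915)) = √(-4793 + 1/3960) = √(-18980279/3960) = I*√2087830690/660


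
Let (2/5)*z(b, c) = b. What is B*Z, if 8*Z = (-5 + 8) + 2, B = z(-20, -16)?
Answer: -125/4 ≈ -31.250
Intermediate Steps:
z(b, c) = 5*b/2
B = -50 (B = (5/2)*(-20) = -50)
Z = 5/8 (Z = ((-5 + 8) + 2)/8 = (3 + 2)/8 = (⅛)*5 = 5/8 ≈ 0.62500)
B*Z = -50*5/8 = -125/4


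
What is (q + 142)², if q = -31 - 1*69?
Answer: 1764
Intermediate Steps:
q = -100 (q = -31 - 69 = -100)
(q + 142)² = (-100 + 142)² = 42² = 1764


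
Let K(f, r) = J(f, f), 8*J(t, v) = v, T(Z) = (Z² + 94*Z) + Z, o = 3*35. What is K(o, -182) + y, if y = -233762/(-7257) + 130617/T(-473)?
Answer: 8855247979/192223416 ≈ 46.068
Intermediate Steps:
o = 105
T(Z) = Z² + 95*Z
J(t, v) = v/8
K(f, r) = f/8
y = 1583078911/48055854 (y = -233762/(-7257) + 130617/((-473*(95 - 473))) = -233762*(-1/7257) + 130617/((-473*(-378))) = 233762/7257 + 130617/178794 = 233762/7257 + 130617*(1/178794) = 233762/7257 + 14513/19866 = 1583078911/48055854 ≈ 32.943)
K(o, -182) + y = (⅛)*105 + 1583078911/48055854 = 105/8 + 1583078911/48055854 = 8855247979/192223416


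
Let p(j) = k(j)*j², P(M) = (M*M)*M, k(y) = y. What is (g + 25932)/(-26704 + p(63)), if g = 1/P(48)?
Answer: 2867871745/24699949056 ≈ 0.11611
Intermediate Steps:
P(M) = M³ (P(M) = M²*M = M³)
p(j) = j³ (p(j) = j*j² = j³)
g = 1/110592 (g = 1/(48³) = 1/110592 ≈ 9.0422e-6)
(g + 25932)/(-26704 + p(63)) = (1/110592 + 25932)/(-26704 + 63³) = 2867871745/(110592*(-26704 + 250047)) = (2867871745/110592)/223343 = (2867871745/110592)*(1/223343) = 2867871745/24699949056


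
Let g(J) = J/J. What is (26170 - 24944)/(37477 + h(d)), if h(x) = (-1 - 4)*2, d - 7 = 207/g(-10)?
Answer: 1226/37467 ≈ 0.032722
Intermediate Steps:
g(J) = 1
d = 214 (d = 7 + 207/1 = 7 + 207*1 = 7 + 207 = 214)
h(x) = -10 (h(x) = -5*2 = -10)
(26170 - 24944)/(37477 + h(d)) = (26170 - 24944)/(37477 - 10) = 1226/37467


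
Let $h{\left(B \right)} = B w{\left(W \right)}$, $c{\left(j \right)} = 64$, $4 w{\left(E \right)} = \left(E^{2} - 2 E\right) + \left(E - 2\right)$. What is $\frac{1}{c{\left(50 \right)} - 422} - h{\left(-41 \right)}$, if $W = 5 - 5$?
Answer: $- \frac{3670}{179} \approx -20.503$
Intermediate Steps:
$W = 0$
$w{\left(E \right)} = - \frac{1}{2} - \frac{E}{4} + \frac{E^{2}}{4}$ ($w{\left(E \right)} = \frac{\left(E^{2} - 2 E\right) + \left(E - 2\right)}{4} = \frac{\left(E^{2} - 2 E\right) + \left(-2 + E\right)}{4} = \frac{-2 + E^{2} - E}{4} = - \frac{1}{2} - \frac{E}{4} + \frac{E^{2}}{4}$)
$h{\left(B \right)} = - \frac{B}{2}$ ($h{\left(B \right)} = B \left(- \frac{1}{2} - 0 + \frac{0^{2}}{4}\right) = B \left(- \frac{1}{2} + 0 + \frac{1}{4} \cdot 0\right) = B \left(- \frac{1}{2} + 0 + 0\right) = B \left(- \frac{1}{2}\right) = - \frac{B}{2}$)
$\frac{1}{c{\left(50 \right)} - 422} - h{\left(-41 \right)} = \frac{1}{64 - 422} - \left(- \frac{1}{2}\right) \left(-41\right) = \frac{1}{-358} - \frac{41}{2} = - \frac{1}{358} - \frac{41}{2} = - \frac{3670}{179}$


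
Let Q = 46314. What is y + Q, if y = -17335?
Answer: 28979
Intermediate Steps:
y + Q = -17335 + 46314 = 28979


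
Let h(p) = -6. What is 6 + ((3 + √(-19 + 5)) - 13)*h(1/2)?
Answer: 66 - 6*I*√14 ≈ 66.0 - 22.45*I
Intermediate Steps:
6 + ((3 + √(-19 + 5)) - 13)*h(1/2) = 6 + ((3 + √(-19 + 5)) - 13)*(-6) = 6 + ((3 + √(-14)) - 13)*(-6) = 6 + ((3 + I*√14) - 13)*(-6) = 6 + (-10 + I*√14)*(-6) = 6 + (60 - 6*I*√14) = 66 - 6*I*√14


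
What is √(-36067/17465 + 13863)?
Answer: 2*√1056987161755/17465 ≈ 117.73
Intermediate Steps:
√(-36067/17465 + 13863) = √(242081228/17465) = 2*√1056987161755/17465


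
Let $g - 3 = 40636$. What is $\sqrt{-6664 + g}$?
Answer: $15 \sqrt{151} \approx 184.32$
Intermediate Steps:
$g = 40639$ ($g = 3 + 40636 = 40639$)
$\sqrt{-6664 + g} = \sqrt{-6664 + 40639} = \sqrt{33975} = 15 \sqrt{151}$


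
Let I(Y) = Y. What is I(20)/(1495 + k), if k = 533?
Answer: 5/507 ≈ 0.0098619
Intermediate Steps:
I(20)/(1495 + k) = 20/(1495 + 533) = 20/2028 = (1/2028)*20 = 5/507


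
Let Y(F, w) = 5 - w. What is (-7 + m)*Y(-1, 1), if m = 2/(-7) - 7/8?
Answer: -457/14 ≈ -32.643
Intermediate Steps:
m = -65/56 (m = 2*(-⅐) - 7*⅛ = -2/7 - 7/8 = -65/56 ≈ -1.1607)
(-7 + m)*Y(-1, 1) = (-7 - 65/56)*(5 - 1*1) = -457*(5 - 1)/56 = -457/56*4 = -457/14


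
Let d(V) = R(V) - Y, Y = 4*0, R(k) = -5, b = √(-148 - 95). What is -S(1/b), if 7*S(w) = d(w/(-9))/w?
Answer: 45*I*√3/7 ≈ 11.135*I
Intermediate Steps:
b = 9*I*√3 (b = √(-243) = 9*I*√3 ≈ 15.588*I)
Y = 0
d(V) = -5 (d(V) = -5 - 1*0 = -5 + 0 = -5)
S(w) = -5/(7*w) (S(w) = (-5/w)/7 = -5/(7*w))
-S(1/b) = -(-5)/(7*(1/(9*I*√3))) = -(-5)/(7*((-I*√3/27))) = -(-5)*9*I*√3/7 = -(-45)*I*√3/7 = 45*I*√3/7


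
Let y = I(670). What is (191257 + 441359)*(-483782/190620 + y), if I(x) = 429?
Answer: 4285562094164/15885 ≈ 2.6979e+8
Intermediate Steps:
y = 429
(191257 + 441359)*(-483782/190620 + y) = (191257 + 441359)*(-483782/190620 + 429) = 632616*(-483782*1/190620 + 429) = 632616*(-241891/95310 + 429) = 632616*(40646099/95310) = 4285562094164/15885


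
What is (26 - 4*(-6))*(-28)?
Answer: -1400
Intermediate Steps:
(26 - 4*(-6))*(-28) = (26 + 24)*(-28) = 50*(-28) = -1400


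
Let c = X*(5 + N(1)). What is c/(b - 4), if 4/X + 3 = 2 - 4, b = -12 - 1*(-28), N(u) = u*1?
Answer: -⅖ ≈ -0.40000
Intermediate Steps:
N(u) = u
b = 16 (b = -12 + 28 = 16)
X = -⅘ (X = 4/(-3 + (2 - 4)) = 4/(-3 - 2) = 4/(-5) = 4*(-⅕) = -⅘ ≈ -0.80000)
c = -24/5 (c = -4*(5 + 1)/5 = -⅘*6 = -24/5 ≈ -4.8000)
c/(b - 4) = -24/5/(16 - 4) = -24/5/12 = (1/12)*(-24/5) = -⅖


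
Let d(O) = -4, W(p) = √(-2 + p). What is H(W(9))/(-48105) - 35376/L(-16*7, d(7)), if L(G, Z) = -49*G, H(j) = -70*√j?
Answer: -2211/343 + 14*7^(¼)/9621 ≈ -6.4437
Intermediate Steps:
H(W(9))/(-48105) - 35376/L(-16*7, d(7)) = -70*(-2 + 9)^(¼)/(-48105) - 35376/((-(-784)*7)) = -70*7^(¼)*(-1/48105) - 35376/((-49*(-112))) = -70*7^(¼)*(-1/48105) - 35376/5488 = 14*7^(¼)/9621 - 35376*1/5488 = 14*7^(¼)/9621 - 2211/343 = -2211/343 + 14*7^(¼)/9621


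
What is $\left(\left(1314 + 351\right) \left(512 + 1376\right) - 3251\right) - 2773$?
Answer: $3137496$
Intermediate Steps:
$\left(\left(1314 + 351\right) \left(512 + 1376\right) - 3251\right) - 2773 = \left(1665 \cdot 1888 - 3251\right) - 2773 = \left(3143520 - 3251\right) - 2773 = 3140269 - 2773 = 3137496$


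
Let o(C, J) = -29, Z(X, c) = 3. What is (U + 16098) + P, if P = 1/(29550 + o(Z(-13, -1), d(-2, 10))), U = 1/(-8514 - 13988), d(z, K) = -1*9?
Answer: 10693604256097/664281542 ≈ 16098.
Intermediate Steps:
d(z, K) = -9
U = -1/22502 (U = 1/(-22502) = -1/22502 ≈ -4.4441e-5)
P = 1/29521 (P = 1/(29550 - 29) = 1/29521 ≈ 3.3874e-5)
(U + 16098) + P = (-1/22502 + 16098) + 1/29521 = 362237195/22502 + 1/29521 = 10693604256097/664281542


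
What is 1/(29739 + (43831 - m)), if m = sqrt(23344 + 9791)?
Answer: 14714/1082502353 + 47*sqrt(15)/5412511765 ≈ 1.3626e-5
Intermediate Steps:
m = 47*sqrt(15) (m = sqrt(33135) = 47*sqrt(15) ≈ 182.03)
1/(29739 + (43831 - m)) = 1/(29739 + (43831 - 47*sqrt(15))) = 1/(73570 - 47*sqrt(15))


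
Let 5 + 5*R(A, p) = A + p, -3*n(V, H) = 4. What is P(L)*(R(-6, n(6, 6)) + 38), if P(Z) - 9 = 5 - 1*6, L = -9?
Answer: 4264/15 ≈ 284.27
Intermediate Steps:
n(V, H) = -4/3 (n(V, H) = -1/3*4 = -4/3)
R(A, p) = -1 + A/5 + p/5 (R(A, p) = -1 + (A + p)/5 = -1 + (A/5 + p/5) = -1 + A/5 + p/5)
P(Z) = 8 (P(Z) = 9 + (5 - 1*6) = 9 + (5 - 6) = 9 - 1 = 8)
P(L)*(R(-6, n(6, 6)) + 38) = 8*((-1 + (1/5)*(-6) + (1/5)*(-4/3)) + 38) = 8*((-1 - 6/5 - 4/15) + 38) = 8*(-37/15 + 38) = 8*(533/15) = 4264/15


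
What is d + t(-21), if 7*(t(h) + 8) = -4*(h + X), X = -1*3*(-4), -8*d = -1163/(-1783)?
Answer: -293421/99848 ≈ -2.9387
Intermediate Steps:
d = -1163/14264 (d = -(-1163)/(8*(-1783)) = -(-1163)*(-1)/(8*1783) = -⅛*1163/1783 = -1163/14264 ≈ -0.081534)
X = 12 (X = -3*(-4) = 12)
t(h) = -104/7 - 4*h/7 (t(h) = -8 + (-4*(h + 12))/7 = -8 + (-4*(12 + h))/7 = -8 + (-48 - 4*h)/7 = -8 + (-48/7 - 4*h/7) = -104/7 - 4*h/7)
d + t(-21) = -1163/14264 + (-104/7 - 4/7*(-21)) = -1163/14264 + (-104/7 + 12) = -1163/14264 - 20/7 = -293421/99848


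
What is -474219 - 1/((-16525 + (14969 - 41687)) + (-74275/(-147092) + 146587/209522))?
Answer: -315988557643604248429/666334663223139 ≈ -4.7422e+5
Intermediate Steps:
-474219 - 1/((-16525 + (14969 - 41687)) + (-74275/(-147092) + 146587/209522)) = -474219 - 1/((-16525 - 26718) + (-74275*(-1/147092) + 146587*(1/209522))) = -474219 - 1/(-43243 + (74275/147092 + 146587/209522)) = -474219 - 1/(-43243 + 18562010777/15409505012) = -474219 - 1/(-666334663223139/15409505012) = -474219 - 1*(-15409505012/666334663223139) = -474219 + 15409505012/666334663223139 = -315988557643604248429/666334663223139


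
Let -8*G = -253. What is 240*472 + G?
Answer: 906493/8 ≈ 1.1331e+5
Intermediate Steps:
G = 253/8 (G = -⅛*(-253) = 253/8 ≈ 31.625)
240*472 + G = 240*472 + 253/8 = 113280 + 253/8 = 906493/8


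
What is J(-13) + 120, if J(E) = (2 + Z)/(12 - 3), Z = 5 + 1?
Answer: 1088/9 ≈ 120.89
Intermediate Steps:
Z = 6
J(E) = 8/9 (J(E) = (2 + 6)/(12 - 3) = 8/9)
J(-13) + 120 = 8/9 + 120 = 1088/9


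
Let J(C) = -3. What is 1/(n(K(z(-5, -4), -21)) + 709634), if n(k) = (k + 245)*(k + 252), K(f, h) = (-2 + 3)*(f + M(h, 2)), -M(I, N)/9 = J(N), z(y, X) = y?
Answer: 1/782792 ≈ 1.2775e-6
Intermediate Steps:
M(I, N) = 27 (M(I, N) = -9*(-3) = 27)
K(f, h) = 27 + f (K(f, h) = (-2 + 3)*(f + 27) = 1*(27 + f) = 27 + f)
n(k) = (245 + k)*(252 + k)
1/(n(K(z(-5, -4), -21)) + 709634) = 1/((61740 + (27 - 5)² + 497*(27 - 5)) + 709634) = 1/((61740 + 22² + 497*22) + 709634) = 1/((61740 + 484 + 10934) + 709634) = 1/(73158 + 709634) = 1/782792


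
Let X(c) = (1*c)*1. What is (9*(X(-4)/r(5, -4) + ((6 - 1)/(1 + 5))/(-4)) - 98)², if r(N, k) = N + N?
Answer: 17131321/1600 ≈ 10707.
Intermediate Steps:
r(N, k) = 2*N
X(c) = c (X(c) = c*1 = c)
(9*(X(-4)/r(5, -4) + ((6 - 1)/(1 + 5))/(-4)) - 98)² = (9*(-4/(2*5) + ((6 - 1)/(1 + 5))/(-4)) - 98)² = (9*(-4/10 + (5/6)*(-¼)) - 98)² = (9*(-4*⅒ + (5*(⅙))*(-¼)) - 98)² = (9*(-⅖ + (⅚)*(-¼)) - 98)² = (9*(-⅖ - 5/24) - 98)² = (9*(-73/120) - 98)² = (-219/40 - 98)² = (-4139/40)² = 17131321/1600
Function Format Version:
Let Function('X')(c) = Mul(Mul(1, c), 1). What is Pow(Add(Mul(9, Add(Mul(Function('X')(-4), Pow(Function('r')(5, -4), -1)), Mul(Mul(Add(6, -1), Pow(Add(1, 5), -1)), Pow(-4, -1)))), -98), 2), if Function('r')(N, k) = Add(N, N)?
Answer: Rational(17131321, 1600) ≈ 10707.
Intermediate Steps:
Function('r')(N, k) = Mul(2, N)
Function('X')(c) = c (Function('X')(c) = Mul(c, 1) = c)
Pow(Add(Mul(9, Add(Mul(Function('X')(-4), Pow(Function('r')(5, -4), -1)), Mul(Mul(Add(6, -1), Pow(Add(1, 5), -1)), Pow(-4, -1)))), -98), 2) = Pow(Add(Mul(9, Add(Mul(-4, Pow(Mul(2, 5), -1)), Mul(Mul(Add(6, -1), Pow(Add(1, 5), -1)), Pow(-4, -1)))), -98), 2) = Pow(Add(Mul(9, Add(Mul(-4, Pow(10, -1)), Mul(Mul(5, Pow(6, -1)), Rational(-1, 4)))), -98), 2) = Pow(Add(Mul(9, Add(Mul(-4, Rational(1, 10)), Mul(Mul(5, Rational(1, 6)), Rational(-1, 4)))), -98), 2) = Pow(Add(Mul(9, Add(Rational(-2, 5), Mul(Rational(5, 6), Rational(-1, 4)))), -98), 2) = Pow(Add(Mul(9, Add(Rational(-2, 5), Rational(-5, 24))), -98), 2) = Pow(Add(Mul(9, Rational(-73, 120)), -98), 2) = Pow(Add(Rational(-219, 40), -98), 2) = Pow(Rational(-4139, 40), 2) = Rational(17131321, 1600)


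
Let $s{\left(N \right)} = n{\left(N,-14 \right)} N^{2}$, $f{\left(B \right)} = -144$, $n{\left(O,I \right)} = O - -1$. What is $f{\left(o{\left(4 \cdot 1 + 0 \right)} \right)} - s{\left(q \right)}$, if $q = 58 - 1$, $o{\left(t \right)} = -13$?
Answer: $-188586$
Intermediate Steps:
$n{\left(O,I \right)} = 1 + O$ ($n{\left(O,I \right)} = O + 1 = 1 + O$)
$q = 57$ ($q = 58 - 1 = 57$)
$s{\left(N \right)} = N^{2} \left(1 + N\right)$ ($s{\left(N \right)} = \left(1 + N\right) N^{2} = N^{2} \left(1 + N\right)$)
$f{\left(o{\left(4 \cdot 1 + 0 \right)} \right)} - s{\left(q \right)} = -144 - 57^{2} \left(1 + 57\right) = -144 - 3249 \cdot 58 = -144 - 188442 = -188586$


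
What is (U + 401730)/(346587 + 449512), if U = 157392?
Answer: 559122/796099 ≈ 0.70233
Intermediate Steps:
(U + 401730)/(346587 + 449512) = (157392 + 401730)/(346587 + 449512) = 559122/796099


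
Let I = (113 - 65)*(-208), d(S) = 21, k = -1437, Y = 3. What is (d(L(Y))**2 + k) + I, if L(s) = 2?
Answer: -10980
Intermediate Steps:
I = -9984 (I = 48*(-208) = -9984)
(d(L(Y))**2 + k) + I = (21**2 - 1437) - 9984 = (441 - 1437) - 9984 = -996 - 9984 = -10980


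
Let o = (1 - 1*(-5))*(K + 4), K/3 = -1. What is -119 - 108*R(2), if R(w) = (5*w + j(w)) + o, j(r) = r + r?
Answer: -2279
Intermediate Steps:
K = -3 (K = 3*(-1) = -3)
j(r) = 2*r
o = 6 (o = (1 - 1*(-5))*(-3 + 4) = (1 + 5)*1 = 6*1 = 6)
R(w) = 6 + 7*w (R(w) = (5*w + 2*w) + 6 = 7*w + 6 = 6 + 7*w)
-119 - 108*R(2) = -119 - 108*(6 + 7*2) = -119 - 108*(6 + 14) = -119 - 108*20 = -119 - 2160 = -2279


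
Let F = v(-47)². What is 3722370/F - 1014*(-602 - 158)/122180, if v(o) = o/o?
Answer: 22739996862/6109 ≈ 3.7224e+6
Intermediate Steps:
v(o) = 1
F = 1 (F = 1² = 1)
3722370/F - 1014*(-602 - 158)/122180 = 3722370/1 - 1014*(-602 - 158)/122180 = 3722370*1 - 1014*(-760)*(1/122180) = 3722370 + 770640*(1/122180) = 3722370 + 38532/6109 = 22739996862/6109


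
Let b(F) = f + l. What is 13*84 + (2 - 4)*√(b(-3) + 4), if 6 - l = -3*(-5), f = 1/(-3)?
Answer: 1092 - 8*I*√3/3 ≈ 1092.0 - 4.6188*I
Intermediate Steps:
f = -⅓ ≈ -0.33333
l = -9 (l = 6 - (-3)*(-5) = 6 - 1*15 = 6 - 15 = -9)
b(F) = -28/3 (b(F) = -⅓ - 9 = -28/3)
13*84 + (2 - 4)*√(b(-3) + 4) = 13*84 + (2 - 4)*√(-28/3 + 4) = 1092 - 8*I*√3/3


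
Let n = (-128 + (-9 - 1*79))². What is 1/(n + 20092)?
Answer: 1/66748 ≈ 1.4982e-5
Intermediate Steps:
n = 46656 (n = (-128 + (-9 - 79))² = (-128 - 88)² = (-216)² = 46656)
1/(n + 20092) = 1/(46656 + 20092) = 1/66748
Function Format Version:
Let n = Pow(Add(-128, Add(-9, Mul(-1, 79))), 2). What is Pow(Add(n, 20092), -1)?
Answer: Rational(1, 66748) ≈ 1.4982e-5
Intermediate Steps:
n = 46656 (n = Pow(Add(-128, Add(-9, -79)), 2) = Pow(Add(-128, -88), 2) = Pow(-216, 2) = 46656)
Pow(Add(n, 20092), -1) = Pow(Add(46656, 20092), -1) = Pow(66748, -1) = Rational(1, 66748)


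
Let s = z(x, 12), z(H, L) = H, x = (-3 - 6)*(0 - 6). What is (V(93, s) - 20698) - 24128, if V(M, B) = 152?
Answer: -44674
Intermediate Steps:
x = 54 (x = -9*(-6) = 54)
s = 54
(V(93, s) - 20698) - 24128 = (152 - 20698) - 24128 = -20546 - 24128 = -44674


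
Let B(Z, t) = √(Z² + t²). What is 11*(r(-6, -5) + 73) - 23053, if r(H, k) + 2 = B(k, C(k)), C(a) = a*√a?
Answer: -22272 + 110*I ≈ -22272.0 + 110.0*I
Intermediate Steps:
C(a) = a^(3/2)
r(H, k) = -2 + √(k² + k³) (r(H, k) = -2 + √(k² + (k^(3/2))²) = -2 + √(k² + k³))
11*(r(-6, -5) + 73) - 23053 = 11*((-2 + √((-5)²*(1 - 5))) + 73) - 23053 = 11*((-2 + √(25*(-4))) + 73) - 23053 = 11*((-2 + √(-100)) + 73) - 23053 = 11*((-2 + 10*I) + 73) - 23053 = 11*(71 + 10*I) - 23053 = (781 + 110*I) - 23053 = -22272 + 110*I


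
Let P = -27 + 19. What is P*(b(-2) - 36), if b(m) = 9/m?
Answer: 324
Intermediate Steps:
P = -8
P*(b(-2) - 36) = -8*(9/(-2) - 36) = -8*(9*(-½) - 36) = -8*(-9/2 - 36) = -8*(-81/2) = 324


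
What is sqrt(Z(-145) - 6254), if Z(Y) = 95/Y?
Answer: I*sqrt(5260165)/29 ≈ 79.086*I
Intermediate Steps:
sqrt(Z(-145) - 6254) = sqrt(95/(-145) - 6254) = sqrt(95*(-1/145) - 6254) = sqrt(-19/29 - 6254) = sqrt(-181385/29) = I*sqrt(5260165)/29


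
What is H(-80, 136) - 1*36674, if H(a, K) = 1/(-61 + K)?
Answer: -2750549/75 ≈ -36674.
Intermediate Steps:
H(-80, 136) - 1*36674 = 1/(-61 + 136) - 1*36674 = 1/75 - 36674 = -2750549/75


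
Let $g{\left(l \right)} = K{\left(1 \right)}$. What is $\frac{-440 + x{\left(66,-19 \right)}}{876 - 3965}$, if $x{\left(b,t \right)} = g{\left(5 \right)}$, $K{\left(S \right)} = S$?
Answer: $\frac{439}{3089} \approx 0.14212$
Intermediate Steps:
$g{\left(l \right)} = 1$
$x{\left(b,t \right)} = 1$
$\frac{-440 + x{\left(66,-19 \right)}}{876 - 3965} = \frac{-440 + 1}{876 - 3965} = - \frac{439}{-3089} = \left(-439\right) \left(- \frac{1}{3089}\right) = \frac{439}{3089}$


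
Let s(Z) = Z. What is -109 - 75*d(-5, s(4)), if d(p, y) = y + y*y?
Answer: -1609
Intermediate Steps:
d(p, y) = y + y²
-109 - 75*d(-5, s(4)) = -109 - 300*(1 + 4) = -109 - 300*5 = -109 - 75*20 = -109 - 1500 = -1609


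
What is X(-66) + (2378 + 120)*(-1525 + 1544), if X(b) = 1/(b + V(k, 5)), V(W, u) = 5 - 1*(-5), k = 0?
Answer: 2657871/56 ≈ 47462.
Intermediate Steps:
V(W, u) = 10 (V(W, u) = 5 + 5 = 10)
X(b) = 1/(10 + b) (X(b) = 1/(b + 10) = 1/(10 + b))
X(-66) + (2378 + 120)*(-1525 + 1544) = 1/(10 - 66) + (2378 + 120)*(-1525 + 1544) = 1/(-56) + 2498*19 = -1/56 + 47462 = 2657871/56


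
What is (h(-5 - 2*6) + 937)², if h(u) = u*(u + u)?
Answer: 2295225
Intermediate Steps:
h(u) = 2*u² (h(u) = u*(2*u) = 2*u²)
(h(-5 - 2*6) + 937)² = (2*(-5 - 2*6)² + 937)² = (2*(-5 - 12)² + 937)² = (2*(-17)² + 937)² = (2*289 + 937)² = (578 + 937)² = 1515² = 2295225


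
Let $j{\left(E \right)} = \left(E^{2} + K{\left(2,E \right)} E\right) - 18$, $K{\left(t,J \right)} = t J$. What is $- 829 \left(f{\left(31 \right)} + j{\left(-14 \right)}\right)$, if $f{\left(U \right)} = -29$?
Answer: $-448489$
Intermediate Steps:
$K{\left(t,J \right)} = J t$
$j{\left(E \right)} = -18 + 3 E^{2}$ ($j{\left(E \right)} = \left(E^{2} + E 2 E\right) - 18 = \left(E^{2} + 2 E E\right) - 18 = \left(E^{2} + 2 E^{2}\right) - 18 = 3 E^{2} - 18 = -18 + 3 E^{2}$)
$- 829 \left(f{\left(31 \right)} + j{\left(-14 \right)}\right) = - 829 \left(-29 - \left(18 - 3 \left(-14\right)^{2}\right)\right) = - 829 \left(-29 + \left(-18 + 3 \cdot 196\right)\right) = - 829 \left(-29 + \left(-18 + 588\right)\right) = - 829 \left(-29 + 570\right) = \left(-829\right) 541 = -448489$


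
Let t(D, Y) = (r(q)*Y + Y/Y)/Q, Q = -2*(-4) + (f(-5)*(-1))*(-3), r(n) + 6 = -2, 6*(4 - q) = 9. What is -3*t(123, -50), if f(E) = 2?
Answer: -1203/14 ≈ -85.929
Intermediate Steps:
q = 5/2 (q = 4 - ⅙*9 = 4 - 3/2 = 5/2 ≈ 2.5000)
r(n) = -8 (r(n) = -6 - 2 = -8)
Q = 14 (Q = -2*(-4) + (2*(-1))*(-3) = 8 - 2*(-3) = 8 + 6 = 14)
t(D, Y) = 1/14 - 4*Y/7 (t(D, Y) = (-8*Y + Y/Y)/14 = (-8*Y + 1)*(1/14) = (1 - 8*Y)*(1/14) = 1/14 - 4*Y/7)
-3*t(123, -50) = -3*(1/14 - 4/7*(-50)) = -3*(1/14 + 200/7) = -3*401/14 = -1203/14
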